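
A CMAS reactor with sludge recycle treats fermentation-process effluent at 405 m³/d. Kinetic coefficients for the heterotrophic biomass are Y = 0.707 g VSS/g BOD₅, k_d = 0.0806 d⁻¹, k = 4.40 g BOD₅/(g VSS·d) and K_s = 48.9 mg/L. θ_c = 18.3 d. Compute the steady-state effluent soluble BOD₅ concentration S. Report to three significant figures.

S ≈ 2.22 mg/L

For a completely mixed reactor with recycle the Lawrence–McCarty relation gives S = K_s·(1 + k_d·θ_c) / [θ_c·(Y·k − k_d) − 1] = 48.9 × (1 + 0.0806 × 18.3) / [18.3 × (0.707 × 4.40 − 0.0806) − 1] = 121.0 / 54.45 = 2.223 mg/L.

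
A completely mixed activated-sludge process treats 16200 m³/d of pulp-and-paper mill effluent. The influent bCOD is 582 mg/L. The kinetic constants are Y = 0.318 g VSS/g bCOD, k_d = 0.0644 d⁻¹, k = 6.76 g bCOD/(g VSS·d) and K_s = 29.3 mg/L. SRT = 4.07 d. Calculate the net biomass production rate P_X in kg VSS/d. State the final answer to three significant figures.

Effluent substrate depends only on kinetics and SRT: S = K_s(1 + k_d θ_c) / [θ_c(Yk − k_d) − 1] = 29.3 × (1 + 0.0644 × 4.07) / [4.07 × (0.318 × 6.76 − 0.0644) − 1] = 36.98 / 7.487 = 4.939 mg/L.
Correct the yield for decay: Y_obs = Y/(1 + k_d θ_c) = 0.318 / (1 + 0.0644 × 4.07) = 0.318 / 1.262 = 0.2520.
ΔS = 582 − 4.94 = 577.1 mg/L, so the substrate removal rate is 16200 × 577.1/1000 = 9348 kg bCOD/d.
So the net sludge growth is P_X = 0.2520 × 9348 = 2355 kg VSS/d.

P_X ≈ 2360 kg VSS/d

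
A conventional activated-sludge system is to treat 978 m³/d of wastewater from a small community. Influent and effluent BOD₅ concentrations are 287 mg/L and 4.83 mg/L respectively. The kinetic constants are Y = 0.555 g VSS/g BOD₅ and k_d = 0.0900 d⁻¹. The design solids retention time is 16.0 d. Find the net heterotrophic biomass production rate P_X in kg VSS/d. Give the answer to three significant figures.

Y_obs = Y / (1 + k_d θ_c) = 0.555 / (1 + 0.0900 × 16.0) = 0.555 / 2.440 = 0.2275.
Mass of BOD₅ removed per day: Q(S₀ − S) = 978 × 282.2 g/m³ = 276.0 kg/d.
So the net sludge growth is P_X = 0.2275 × 276.0 = 62.77 kg VSS/d.

P_X ≈ 62.8 kg VSS/d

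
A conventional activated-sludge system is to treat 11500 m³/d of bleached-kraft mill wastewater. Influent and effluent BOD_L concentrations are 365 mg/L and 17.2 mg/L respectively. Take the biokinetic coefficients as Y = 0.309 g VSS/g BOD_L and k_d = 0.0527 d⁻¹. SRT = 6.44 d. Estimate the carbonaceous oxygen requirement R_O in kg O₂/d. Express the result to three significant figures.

R_O ≈ 2690 kg O₂/d

Correct the yield for decay: Y_obs = Y/(1 + k_d θ_c) = 0.309 / (1 + 0.0527 × 6.44) = 0.309 / 1.339 = 0.2307.
Substrate removed = Q·(S₀ − S) = 11500 m³/d × (365 − 17.2) g/m³ = 4×10^6 g/d = 4000 kg/d.
P_X = Y_obs·Q·(S₀ − S) = 0.2307 × 4000 = 922.7 kg VSS/d.
R_O = Q·ΔS − 1.42 P_X = 4000 − 1310 = 2689 kg O₂/d.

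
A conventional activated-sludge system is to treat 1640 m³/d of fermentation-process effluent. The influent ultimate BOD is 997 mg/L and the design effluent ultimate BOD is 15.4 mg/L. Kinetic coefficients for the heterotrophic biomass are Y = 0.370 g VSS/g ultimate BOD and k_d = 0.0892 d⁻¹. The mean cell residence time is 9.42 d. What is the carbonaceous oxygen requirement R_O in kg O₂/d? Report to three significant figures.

Correct the yield for decay: Y_obs = Y/(1 + k_d θ_c) = 0.370 / (1 + 0.0892 × 9.42) = 0.370 / 1.840 = 0.2011.
Mass of ultimate BOD removed per day: Q(S₀ − S) = 1640 × 981.6 g/m³ = 1610 kg/d.
Biomass synthesised: P_X = Y_obs × 1610 = 323.7 kg VSS/d.
Carbonaceous O₂ demand = substrate oxidised − cell-mass equivalent = 1610 − 1.42 × 323.7 = 1150 kg O₂/d.

R_O ≈ 1150 kg O₂/d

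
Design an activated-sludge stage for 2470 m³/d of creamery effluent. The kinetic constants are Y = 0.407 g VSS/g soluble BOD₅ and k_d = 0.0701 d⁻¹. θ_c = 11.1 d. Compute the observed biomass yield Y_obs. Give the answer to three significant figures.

Y_obs = Y / (1 + k_d θ_c) = 0.407 / (1 + 0.0701 × 11.1) = 0.407 / 1.778 = 0.2289.

Y_obs ≈ 0.229 g VSS/g soluble BOD₅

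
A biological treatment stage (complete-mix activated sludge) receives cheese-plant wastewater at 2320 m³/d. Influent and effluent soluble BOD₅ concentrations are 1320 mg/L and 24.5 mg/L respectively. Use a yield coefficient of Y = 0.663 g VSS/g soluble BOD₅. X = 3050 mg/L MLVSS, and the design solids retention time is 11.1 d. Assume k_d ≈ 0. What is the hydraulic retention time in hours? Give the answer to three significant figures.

With k_d = 0 the design equation reduces to V = Y Q (S₀−S) θ_c / X = 0.663 × 2320 × (1320 − 24.5) × 11.1 / 3050 = 7252 m³.
Hydraulic retention time τ = V/Q = 7252 / 2320 = 3.126 d = 75.02 h.

τ ≈ 75.0 h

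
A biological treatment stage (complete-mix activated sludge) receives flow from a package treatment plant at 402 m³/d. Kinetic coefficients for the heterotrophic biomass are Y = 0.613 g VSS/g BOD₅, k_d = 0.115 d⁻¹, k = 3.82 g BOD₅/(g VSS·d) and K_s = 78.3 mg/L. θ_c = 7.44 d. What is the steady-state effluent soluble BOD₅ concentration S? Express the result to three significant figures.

For a completely mixed reactor with recycle the Lawrence–McCarty relation gives S = K_s·(1 + k_d·θ_c) / [θ_c·(Y·k − k_d) − 1] = 78.3 × (1 + 0.115 × 7.44) / [7.44 × (0.613 × 3.82 − 0.115) − 1] = 145.3 / 15.57 = 9.334 mg/L.

S ≈ 9.33 mg/L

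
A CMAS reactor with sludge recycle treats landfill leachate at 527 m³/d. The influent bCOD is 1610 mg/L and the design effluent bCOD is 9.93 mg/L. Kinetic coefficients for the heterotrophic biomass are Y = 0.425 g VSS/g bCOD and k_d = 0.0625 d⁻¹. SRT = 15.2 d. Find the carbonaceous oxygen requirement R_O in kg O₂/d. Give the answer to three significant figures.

Correct the yield for decay: Y_obs = Y/(1 + k_d θ_c) = 0.425 / (1 + 0.0625 × 15.2) = 0.425 / 1.950 = 0.2179.
ΔS = 1610 − 9.93 = 1600 mg/L, so the substrate removal rate is 527 × 1600/1000 = 843.2 kg bCOD/d.
Net sludge production P_X = 0.2179 × 843.2 = 183.8 kg VSS/d.
R_O = Q·(S₀ − S) − 1.42·P_X = 843.2 − 1.42 × 183.8 = 582.3 kg O₂/d.

R_O ≈ 582 kg O₂/d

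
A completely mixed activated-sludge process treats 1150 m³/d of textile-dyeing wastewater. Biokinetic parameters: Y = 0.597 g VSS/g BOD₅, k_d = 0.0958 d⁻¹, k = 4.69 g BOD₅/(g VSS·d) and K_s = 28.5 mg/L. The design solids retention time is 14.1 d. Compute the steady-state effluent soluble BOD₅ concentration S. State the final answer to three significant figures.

S ≈ 1.80 mg/L

Effluent substrate depends only on kinetics and SRT: S = K_s(1 + k_d θ_c) / [θ_c(Yk − k_d) − 1] = 28.5 × (1 + 0.0958 × 14.1) / [14.1 × (0.597 × 4.69 − 0.0958) − 1] = 67.00 / 37.13 = 1.804 mg/L.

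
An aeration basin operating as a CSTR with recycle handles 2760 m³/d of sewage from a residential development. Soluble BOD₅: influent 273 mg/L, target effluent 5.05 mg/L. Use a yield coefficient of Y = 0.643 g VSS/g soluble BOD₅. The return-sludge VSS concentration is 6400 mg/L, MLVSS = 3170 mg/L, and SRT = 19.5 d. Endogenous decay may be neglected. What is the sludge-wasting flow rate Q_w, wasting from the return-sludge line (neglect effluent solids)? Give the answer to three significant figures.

With k_d = 0 the design equation reduces to V = Y Q (S₀−S) θ_c / X = 0.643 × 2760 × (273 − 5.05) × 19.5 / 3170 = 2925 m³.
Q_w = (V·X)/(θ_c X_r) = 2925 × 3170 / (19.5 × 6400) = 74.30 m³/d.

Q_w ≈ 74.3 m³/d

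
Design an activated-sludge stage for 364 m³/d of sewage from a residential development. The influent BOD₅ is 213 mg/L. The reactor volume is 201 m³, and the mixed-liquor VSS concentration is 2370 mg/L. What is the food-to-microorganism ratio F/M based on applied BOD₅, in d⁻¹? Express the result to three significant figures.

Food-to-microorganism ratio F/M = Q S₀ / (V X) = 364 × 213 / (201.0 × 2370) = 0.1628 d⁻¹.

F/M ≈ 0.163 d⁻¹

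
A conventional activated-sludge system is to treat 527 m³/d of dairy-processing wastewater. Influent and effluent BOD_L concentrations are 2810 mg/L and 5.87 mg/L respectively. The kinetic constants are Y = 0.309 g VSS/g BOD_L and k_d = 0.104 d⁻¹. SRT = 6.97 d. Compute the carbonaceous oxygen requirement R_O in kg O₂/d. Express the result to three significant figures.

R_O ≈ 1100 kg O₂/d

The observed yield is Y_obs = Y/(1 + k_d·θ_c) = 0.309 / (1 + 0.104 × 6.97) = 0.309 / 1.725 = 0.1791 g VSS per g BOD_L removed.
Mass of BOD_L removed per day: Q(S₀ − S) = 527 × 2804 g/m³ = 1478 kg/d.
Biomass synthesised: P_X = Y_obs × 1478 = 264.7 kg VSS/d.
Carbonaceous O₂ demand = substrate oxidised − cell-mass equivalent = 1478 − 1.42 × 264.7 = 1102 kg O₂/d.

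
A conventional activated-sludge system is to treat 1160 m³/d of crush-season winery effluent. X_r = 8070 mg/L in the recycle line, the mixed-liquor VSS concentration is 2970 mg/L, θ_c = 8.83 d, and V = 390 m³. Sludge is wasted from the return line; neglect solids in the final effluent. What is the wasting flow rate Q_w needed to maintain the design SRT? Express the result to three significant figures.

Q_w ≈ 16.3 m³/d

Wasting from the return line (neglecting effluent solids): Q_w = V·X / (θ_c·X_r) = 390.0 × 2970 / (8.83 × 8070) = 16.25 m³/d.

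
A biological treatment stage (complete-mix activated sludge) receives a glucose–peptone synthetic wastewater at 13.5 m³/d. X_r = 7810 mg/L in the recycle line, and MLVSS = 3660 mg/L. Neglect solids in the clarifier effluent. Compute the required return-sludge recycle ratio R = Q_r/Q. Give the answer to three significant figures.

R ≈ 0.882

R = Q_r/Q = X/(X_r − X) = 3660 / (7810 − 3660) = 0.8819.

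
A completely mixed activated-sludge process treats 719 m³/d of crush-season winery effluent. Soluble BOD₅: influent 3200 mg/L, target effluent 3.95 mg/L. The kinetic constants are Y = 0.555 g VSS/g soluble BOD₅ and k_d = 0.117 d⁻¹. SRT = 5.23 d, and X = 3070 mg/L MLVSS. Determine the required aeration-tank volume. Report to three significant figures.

Steady-state biomass mass balance: V·X·(1 + k_d·θ_c) = Y·Q·(S₀ − S)·θ_c, so V = 0.555 × 719 × (3200 − 3.95) × 5.23 / [3070 × (1 + 0.117 × 5.23)] = 6.67×10^6 / 4949 = 1348 m³.

V ≈ 1350 m³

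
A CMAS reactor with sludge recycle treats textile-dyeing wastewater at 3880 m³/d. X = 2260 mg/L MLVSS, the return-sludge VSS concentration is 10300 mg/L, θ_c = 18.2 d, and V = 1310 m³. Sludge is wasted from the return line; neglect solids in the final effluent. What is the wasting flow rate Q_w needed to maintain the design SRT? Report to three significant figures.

Q_w = (V·X)/(θ_c X_r) = 1310 × 2260 / (18.2 × 10300) = 15.79 m³/d.

Q_w ≈ 15.8 m³/d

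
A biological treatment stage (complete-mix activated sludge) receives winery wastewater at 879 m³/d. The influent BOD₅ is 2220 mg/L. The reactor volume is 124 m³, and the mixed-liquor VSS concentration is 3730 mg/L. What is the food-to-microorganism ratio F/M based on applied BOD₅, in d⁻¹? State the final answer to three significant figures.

F/M = applied load / biomass = Q·S₀/(V·X) = 879 × 2220 / (124.0 × 3730) = 4.219 d⁻¹.

F/M ≈ 4.22 d⁻¹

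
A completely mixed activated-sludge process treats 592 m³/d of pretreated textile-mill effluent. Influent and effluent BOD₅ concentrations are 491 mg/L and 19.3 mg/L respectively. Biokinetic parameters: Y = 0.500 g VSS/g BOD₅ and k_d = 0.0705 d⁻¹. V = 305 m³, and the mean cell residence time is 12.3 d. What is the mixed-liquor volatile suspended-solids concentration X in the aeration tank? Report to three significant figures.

X ≈ 3020 mg/L

X = Y·Q·ΔS·θ_c / [V·(1 + k_d θ_c)] = 0.500 × 592 × (491 − 19.3) × 12.3 / [305 × (1 + 0.0705 × 12.3)] = 3016 mg/L.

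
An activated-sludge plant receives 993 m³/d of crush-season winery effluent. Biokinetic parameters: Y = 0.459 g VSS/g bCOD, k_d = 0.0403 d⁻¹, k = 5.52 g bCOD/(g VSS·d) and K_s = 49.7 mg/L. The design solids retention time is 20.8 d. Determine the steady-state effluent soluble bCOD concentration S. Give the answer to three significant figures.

S ≈ 1.80 mg/L

From the Monod/SRT balance for a CMAS, S = K_s·(1+k_d θ_c)/[θ_c·(Y k − k_d) − 1] = 49.7 × (1 + 0.0403 × 20.8) / [20.8 × (0.459 × 5.52 − 0.0403) − 1] = 91.36 / 50.86 = 1.796 mg/L.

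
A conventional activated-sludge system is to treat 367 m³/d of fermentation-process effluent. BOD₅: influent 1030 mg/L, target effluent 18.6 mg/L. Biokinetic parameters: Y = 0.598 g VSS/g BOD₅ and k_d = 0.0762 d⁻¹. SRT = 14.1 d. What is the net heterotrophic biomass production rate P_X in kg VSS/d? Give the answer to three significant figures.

Y_obs = Y / (1 + k_d θ_c) = 0.598 / (1 + 0.0762 × 14.1) = 0.598 / 2.074 = 0.2883.
Q·(S₀ − S) = 367 × (1030 − 18.6) × 10⁻³ = 371.2 kg/d removed.
Biomass produced: P_X = Y_obs·Q·ΔS = 0.2883 × 371.2 ≈ 107.0 kg VSS/d.

P_X ≈ 107 kg VSS/d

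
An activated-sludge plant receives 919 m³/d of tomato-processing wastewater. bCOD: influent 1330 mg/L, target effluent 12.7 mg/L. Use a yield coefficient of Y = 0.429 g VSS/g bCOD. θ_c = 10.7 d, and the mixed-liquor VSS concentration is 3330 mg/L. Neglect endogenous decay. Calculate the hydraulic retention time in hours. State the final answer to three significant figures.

With k_d = 0 the design equation reduces to V = Y Q (S₀−S) θ_c / X = 0.429 × 919 × (1330 − 12.7) × 10.7 / 3330 = 1669 m³.
Hydraulic retention time τ = V/Q = 1669 / 919 = 1.816 d = 43.58 h.

τ ≈ 43.6 h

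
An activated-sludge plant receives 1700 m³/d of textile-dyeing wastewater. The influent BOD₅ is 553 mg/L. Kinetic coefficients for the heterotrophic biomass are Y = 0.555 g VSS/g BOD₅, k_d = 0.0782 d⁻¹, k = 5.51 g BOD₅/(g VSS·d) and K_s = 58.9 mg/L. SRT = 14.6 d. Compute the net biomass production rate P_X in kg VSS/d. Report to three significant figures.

P_X ≈ 242 kg VSS/d

For a completely mixed reactor with recycle the Lawrence–McCarty relation gives S = K_s·(1 + k_d·θ_c) / [θ_c·(Y·k − k_d) − 1] = 58.9 × (1 + 0.0782 × 14.6) / [14.6 × (0.555 × 5.51 − 0.0782) − 1] = 126.1 / 42.51 = 2.968 mg/L.
Correct the yield for decay: Y_obs = Y/(1 + k_d θ_c) = 0.555 / (1 + 0.0782 × 14.6) = 0.555 / 2.142 = 0.2591.
Substrate removed = Q·(S₀ − S) = 1700 m³/d × (553 − 2.97) g/m³ = 9.35×10^5 g/d = 935.1 kg/d.
Biomass produced: P_X = Y_obs·Q·ΔS = 0.2591 × 935.1 ≈ 242.3 kg VSS/d.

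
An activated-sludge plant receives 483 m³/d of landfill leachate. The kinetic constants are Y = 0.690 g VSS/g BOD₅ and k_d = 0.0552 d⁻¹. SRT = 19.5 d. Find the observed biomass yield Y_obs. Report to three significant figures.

Correct the yield for decay: Y_obs = Y/(1 + k_d θ_c) = 0.690 / (1 + 0.0552 × 19.5) = 0.690 / 2.076 = 0.3323.

Y_obs ≈ 0.332 g VSS/g BOD₅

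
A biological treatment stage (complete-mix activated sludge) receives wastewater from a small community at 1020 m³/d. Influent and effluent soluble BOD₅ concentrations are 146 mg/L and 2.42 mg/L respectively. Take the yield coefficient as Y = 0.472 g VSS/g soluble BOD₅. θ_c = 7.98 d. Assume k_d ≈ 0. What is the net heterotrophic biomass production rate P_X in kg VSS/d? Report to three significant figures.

No decay correction is needed, so Y_obs = Y = 0.472.
ΔS = 146 − 2.42 = 143.6 mg/L, so the substrate removal rate is 1020 × 143.6/1000 = 146.5 kg soluble BOD₅/d.
P_X = Y_obs · Q(S₀ − S) = 0.4720 × 146.5 = 69.13 kg VSS/d.

P_X ≈ 69.1 kg VSS/d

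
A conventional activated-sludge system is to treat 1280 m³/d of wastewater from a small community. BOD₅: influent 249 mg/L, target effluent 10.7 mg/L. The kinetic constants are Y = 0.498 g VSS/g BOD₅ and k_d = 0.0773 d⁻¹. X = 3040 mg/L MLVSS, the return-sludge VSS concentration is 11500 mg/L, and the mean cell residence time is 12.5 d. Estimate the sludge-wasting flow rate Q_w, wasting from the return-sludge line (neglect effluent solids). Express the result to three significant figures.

Q_w ≈ 6.72 m³/d

Rearranging the biomass balance for a CMAS with decay, V = Y·Q·ΔS·θ_c / [X·(1+k_d θ_c)] = 0.498 × 1280 × (249 − 10.7) × 12.5 / [3040 × (1 + 0.0773 × 12.5)] = 1.9×10^6 / 5977 = 317.7 m³.
Q_w = (V·X)/(θ_c X_r) = 317.7 × 3040 / (12.5 × 11500) = 6.718 m³/d.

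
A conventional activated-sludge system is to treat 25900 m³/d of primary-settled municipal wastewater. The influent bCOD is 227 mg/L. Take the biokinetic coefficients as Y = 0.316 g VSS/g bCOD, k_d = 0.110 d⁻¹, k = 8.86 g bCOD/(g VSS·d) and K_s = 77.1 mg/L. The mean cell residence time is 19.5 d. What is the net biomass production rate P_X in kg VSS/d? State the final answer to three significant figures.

P_X ≈ 578 kg VSS/d

For a completely mixed reactor with recycle the Lawrence–McCarty relation gives S = K_s·(1 + k_d·θ_c) / [θ_c·(Y·k − k_d) − 1] = 77.1 × (1 + 0.110 × 19.5) / [19.5 × (0.316 × 8.86 − 0.110) − 1] = 242.5 / 51.45 = 4.713 mg/L.
The observed yield is Y_obs = Y/(1 + k_d·θ_c) = 0.316 / (1 + 0.110 × 19.5) = 0.316 / 3.145 = 0.1005 g VSS per g bCOD removed.
Q·(S₀ − S) = 25900 × (227 − 4.71) × 10⁻³ = 5757 kg/d removed.
P_X = Y_obs · Q(S₀ − S) = 0.1005 × 5757 = 578.5 kg VSS/d.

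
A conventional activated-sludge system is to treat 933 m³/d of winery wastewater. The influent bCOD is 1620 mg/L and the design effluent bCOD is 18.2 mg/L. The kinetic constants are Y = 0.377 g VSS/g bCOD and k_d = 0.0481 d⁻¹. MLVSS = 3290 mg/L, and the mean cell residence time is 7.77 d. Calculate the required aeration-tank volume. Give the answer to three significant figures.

V ≈ 969 m³

Steady-state biomass mass balance: V·X·(1 + k_d·θ_c) = Y·Q·(S₀ − S)·θ_c, so V = 0.377 × 933 × (1620 − 18.2) × 7.77 / [3290 × (1 + 0.0481 × 7.77)] = 4.38×10^6 / 4520 = 968.6 m³.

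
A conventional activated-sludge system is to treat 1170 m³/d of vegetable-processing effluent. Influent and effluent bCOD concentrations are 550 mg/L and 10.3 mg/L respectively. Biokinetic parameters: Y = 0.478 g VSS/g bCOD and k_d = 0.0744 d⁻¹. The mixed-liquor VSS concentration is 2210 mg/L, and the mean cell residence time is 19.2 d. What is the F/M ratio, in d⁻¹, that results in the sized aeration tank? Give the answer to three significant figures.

From the SRT design equation V = Y Q (S₀−S) θ_c / [X (1 + k_d θ_c)] = 0.478 × 1170 × (550 − 10.3) × 19.2 / [2210 × (1 + 0.0744 × 19.2)] = 5.8×10^6 / 5367 = 1080 m³.
F/M = applied load / biomass = Q·S₀/(V·X) = 1170 × 550 / (1080 × 2210) = 0.2697 d⁻¹.

F/M ≈ 0.270 d⁻¹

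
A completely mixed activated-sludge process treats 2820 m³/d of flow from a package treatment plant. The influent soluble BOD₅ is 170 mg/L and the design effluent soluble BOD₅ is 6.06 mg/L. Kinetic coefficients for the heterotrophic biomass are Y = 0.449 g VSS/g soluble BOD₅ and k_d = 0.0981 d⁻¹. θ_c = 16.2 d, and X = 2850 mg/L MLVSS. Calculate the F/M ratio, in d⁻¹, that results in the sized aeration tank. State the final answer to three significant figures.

F/M ≈ 0.369 d⁻¹

From the SRT design equation V = Y Q (S₀−S) θ_c / [X (1 + k_d θ_c)] = 0.449 × 2820 × (170 − 6.06) × 16.2 / [2850 × (1 + 0.0981 × 16.2)] = 3.36×10^6 / 7379 = 455.7 m³.
F/M = applied load / biomass = Q·S₀/(V·X) = 2820 × 170 / (455.7 × 2850) = 0.3691 d⁻¹.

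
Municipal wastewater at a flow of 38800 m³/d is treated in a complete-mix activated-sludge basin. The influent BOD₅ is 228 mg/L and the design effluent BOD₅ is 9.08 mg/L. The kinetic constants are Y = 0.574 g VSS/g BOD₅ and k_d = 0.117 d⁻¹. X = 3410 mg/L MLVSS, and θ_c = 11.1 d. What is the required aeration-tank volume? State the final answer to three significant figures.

Steady-state biomass mass balance: V·X·(1 + k_d·θ_c) = Y·Q·(S₀ − S)·θ_c, so V = 0.574 × 38800 × (228 − 9.08) × 11.1 / [3410 × (1 + 0.117 × 11.1)] = 5.41×10^7 / 7839 = 6904 m³.

V ≈ 6900 m³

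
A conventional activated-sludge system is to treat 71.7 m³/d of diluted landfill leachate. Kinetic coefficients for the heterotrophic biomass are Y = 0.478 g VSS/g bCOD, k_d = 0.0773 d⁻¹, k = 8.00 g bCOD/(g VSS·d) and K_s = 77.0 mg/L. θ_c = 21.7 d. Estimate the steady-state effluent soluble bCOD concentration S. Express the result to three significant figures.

S ≈ 2.57 mg/L

Effluent substrate depends only on kinetics and SRT: S = K_s(1 + k_d θ_c) / [θ_c(Yk − k_d) − 1] = 77.0 × (1 + 0.0773 × 21.7) / [21.7 × (0.478 × 8.00 − 0.0773) − 1] = 206.2 / 80.30 = 2.567 mg/L.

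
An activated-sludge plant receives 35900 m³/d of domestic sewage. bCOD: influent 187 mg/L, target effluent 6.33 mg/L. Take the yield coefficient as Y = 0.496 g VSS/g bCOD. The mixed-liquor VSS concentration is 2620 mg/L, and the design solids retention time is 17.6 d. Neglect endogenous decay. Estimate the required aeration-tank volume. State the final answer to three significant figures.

V ≈ 21600 m³

Biomass mass balance (decay neglected): V·X = Y·Q·(S₀ − S)·θ_c, so V = 0.496 × 35900 × (187 − 6.33) × 17.6 / 2620 = 21611 m³.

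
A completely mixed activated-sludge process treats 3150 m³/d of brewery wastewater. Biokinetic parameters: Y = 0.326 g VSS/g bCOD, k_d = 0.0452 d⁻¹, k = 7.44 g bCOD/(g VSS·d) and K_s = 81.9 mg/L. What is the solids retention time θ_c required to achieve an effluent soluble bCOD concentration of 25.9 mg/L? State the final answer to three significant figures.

At the target effluent, Y k S/(K_s+S) = 0.326×7.44×25.9/107.8 = 0.5827 d⁻¹.
Then 1/θ_c = μ − k_d = 0.5827 − 0.0452 = 0.5375 d⁻¹, giving θ_c = 1.860 d.

θ_c ≈ 1.86 d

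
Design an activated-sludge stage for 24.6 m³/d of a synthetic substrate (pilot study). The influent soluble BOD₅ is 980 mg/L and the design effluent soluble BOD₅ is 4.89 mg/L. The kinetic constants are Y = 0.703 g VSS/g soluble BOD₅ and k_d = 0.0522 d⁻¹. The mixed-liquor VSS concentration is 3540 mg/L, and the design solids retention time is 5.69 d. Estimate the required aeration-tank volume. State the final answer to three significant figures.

V ≈ 20.9 m³

Rearranging the biomass balance for a CMAS with decay, V = Y·Q·ΔS·θ_c / [X·(1+k_d θ_c)] = 0.703 × 24.6 × (980 − 4.89) × 5.69 / [3540 × (1 + 0.0522 × 5.69)] = 9.6×10^4 / 4591 = 20.90 m³.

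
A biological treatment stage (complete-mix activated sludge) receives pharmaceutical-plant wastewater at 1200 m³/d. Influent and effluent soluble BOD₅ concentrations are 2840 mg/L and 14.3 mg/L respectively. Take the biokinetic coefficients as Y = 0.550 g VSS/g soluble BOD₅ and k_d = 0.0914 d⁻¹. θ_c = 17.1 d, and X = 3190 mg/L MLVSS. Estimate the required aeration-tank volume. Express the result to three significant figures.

V ≈ 3900 m³

Rearranging the biomass balance for a CMAS with decay, V = Y·Q·ΔS·θ_c / [X·(1+k_d θ_c)] = 0.550 × 1200 × (2840 − 14.3) × 17.1 / [3190 × (1 + 0.0914 × 17.1)] = 3.19×10^7 / 8176 = 3901 m³.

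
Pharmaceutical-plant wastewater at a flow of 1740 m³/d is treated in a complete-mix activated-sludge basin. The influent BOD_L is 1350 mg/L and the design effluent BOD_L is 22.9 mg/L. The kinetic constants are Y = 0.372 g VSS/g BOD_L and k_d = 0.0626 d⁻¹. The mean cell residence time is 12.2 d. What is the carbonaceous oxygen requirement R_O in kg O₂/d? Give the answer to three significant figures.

R_O ≈ 1620 kg O₂/d

Y_obs = Y / (1 + k_d θ_c) = 0.372 / (1 + 0.0626 × 12.2) = 0.372 / 1.764 = 0.2109.
Q·(S₀ − S) = 1740 × (1350 − 22.9) × 10⁻³ = 2309 kg/d removed.
Biomass synthesised: P_X = Y_obs × 2309 = 487.0 kg VSS/d.
R_O = Q·(S₀ − S) − 1.42·P_X = 2309 − 1.42 × 487.0 = 1618 kg O₂/d.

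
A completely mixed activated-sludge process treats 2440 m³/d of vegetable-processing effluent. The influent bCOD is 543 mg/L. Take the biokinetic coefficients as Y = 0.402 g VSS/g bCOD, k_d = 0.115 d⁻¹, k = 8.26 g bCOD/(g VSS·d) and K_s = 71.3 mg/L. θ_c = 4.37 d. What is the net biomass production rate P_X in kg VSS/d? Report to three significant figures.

P_X ≈ 349 kg VSS/d

Effluent substrate depends only on kinetics and SRT: S = K_s(1 + k_d θ_c) / [θ_c(Yk − k_d) − 1] = 71.3 × (1 + 0.115 × 4.37) / [4.37 × (0.402 × 8.26 − 0.115) − 1] = 107.1 / 13.01 = 8.236 mg/L.
The observed yield is Y_obs = Y/(1 + k_d·θ_c) = 0.402 / (1 + 0.115 × 4.37) = 0.402 / 1.503 = 0.2675 g VSS per g bCOD removed.
Q·(S₀ − S) = 2440 × (543 − 8.24) × 10⁻³ = 1305 kg/d removed.
Biomass produced: P_X = Y_obs·Q·ΔS = 0.2675 × 1305 ≈ 349.1 kg VSS/d.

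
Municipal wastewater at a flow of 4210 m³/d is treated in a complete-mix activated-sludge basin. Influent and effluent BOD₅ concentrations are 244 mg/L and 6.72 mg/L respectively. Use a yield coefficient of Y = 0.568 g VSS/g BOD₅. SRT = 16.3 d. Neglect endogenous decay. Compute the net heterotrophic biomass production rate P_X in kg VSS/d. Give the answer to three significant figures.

Since k_d ≈ 0, Y_obs = Y = 0.568 g VSS/g BOD₅.
Q·(S₀ − S) = 4210 × (244 − 6.72) × 10⁻³ = 998.9 kg/d removed.
Biomass produced: P_X = Y_obs·Q·ΔS = 0.5680 × 998.9 ≈ 567.4 kg VSS/d.

P_X ≈ 567 kg VSS/d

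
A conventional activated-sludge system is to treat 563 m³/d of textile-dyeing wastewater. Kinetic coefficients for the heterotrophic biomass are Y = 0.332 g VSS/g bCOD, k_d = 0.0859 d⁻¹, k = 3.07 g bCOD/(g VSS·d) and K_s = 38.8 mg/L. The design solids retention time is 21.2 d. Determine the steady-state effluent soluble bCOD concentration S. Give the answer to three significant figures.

S ≈ 5.83 mg/L

Effluent substrate depends only on kinetics and SRT: S = K_s(1 + k_d θ_c) / [θ_c(Yk − k_d) − 1] = 38.8 × (1 + 0.0859 × 21.2) / [21.2 × (0.332 × 3.07 − 0.0859) − 1] = 109.5 / 18.79 = 5.826 mg/L.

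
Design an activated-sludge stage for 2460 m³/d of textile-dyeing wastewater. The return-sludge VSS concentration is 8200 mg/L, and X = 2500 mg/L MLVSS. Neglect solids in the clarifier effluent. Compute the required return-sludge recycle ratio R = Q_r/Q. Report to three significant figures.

Mass balance around the secondary clarifier (neglecting effluent solids): R = X / (X_r − X) = 2500 / (8200 − 2500) = 0.4386.

R ≈ 0.439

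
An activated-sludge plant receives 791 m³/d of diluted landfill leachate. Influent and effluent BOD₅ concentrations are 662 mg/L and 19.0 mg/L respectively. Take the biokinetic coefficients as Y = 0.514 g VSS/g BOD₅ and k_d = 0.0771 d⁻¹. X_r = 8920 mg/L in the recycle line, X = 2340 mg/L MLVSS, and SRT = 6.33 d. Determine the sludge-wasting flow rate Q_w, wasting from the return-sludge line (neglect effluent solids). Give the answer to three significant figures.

Q_w ≈ 19.7 m³/d

Steady-state biomass mass balance: V·X·(1 + k_d·θ_c) = Y·Q·(S₀ − S)·θ_c, so V = 0.514 × 791 × (662 − 19.0) × 6.33 / [2340 × (1 + 0.0771 × 6.33)] = 1.65×10^6 / 3482 = 475.3 m³.
Q_w = (V·X)/(θ_c X_r) = 475.3 × 2340 / (6.33 × 8920) = 19.70 m³/d.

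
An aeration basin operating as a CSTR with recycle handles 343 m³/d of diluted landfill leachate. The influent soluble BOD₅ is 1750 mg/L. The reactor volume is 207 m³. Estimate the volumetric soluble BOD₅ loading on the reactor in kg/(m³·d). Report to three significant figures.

Applied soluble BOD₅ load per unit volume = Q·S₀/V = (343 × 1750/1000)/207.0 = 2.900 kg soluble BOD₅·m⁻³·d⁻¹.

L_v ≈ 2.90 kg soluble BOD₅/(m³·d)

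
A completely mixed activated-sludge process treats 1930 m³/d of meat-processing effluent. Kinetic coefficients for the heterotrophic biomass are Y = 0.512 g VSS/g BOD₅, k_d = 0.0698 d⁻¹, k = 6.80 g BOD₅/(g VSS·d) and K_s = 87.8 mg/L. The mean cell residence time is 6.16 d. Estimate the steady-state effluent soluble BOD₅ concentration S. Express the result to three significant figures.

S ≈ 6.27 mg/L

From the Monod/SRT balance for a CMAS, S = K_s·(1+k_d θ_c)/[θ_c·(Y k − k_d) − 1] = 87.8 × (1 + 0.0698 × 6.16) / [6.16 × (0.512 × 6.80 − 0.0698) − 1] = 125.6 / 20.02 = 6.272 mg/L.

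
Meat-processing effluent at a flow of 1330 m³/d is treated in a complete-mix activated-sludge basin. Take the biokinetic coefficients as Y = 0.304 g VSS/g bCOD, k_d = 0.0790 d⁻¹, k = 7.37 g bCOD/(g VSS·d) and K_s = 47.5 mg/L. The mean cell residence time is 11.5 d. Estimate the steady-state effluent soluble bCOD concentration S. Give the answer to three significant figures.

S ≈ 3.80 mg/L

From the Monod/SRT balance for a CMAS, S = K_s·(1+k_d θ_c)/[θ_c·(Y k − k_d) − 1] = 47.5 × (1 + 0.0790 × 11.5) / [11.5 × (0.304 × 7.37 − 0.0790) − 1] = 90.65 / 23.86 = 3.800 mg/L.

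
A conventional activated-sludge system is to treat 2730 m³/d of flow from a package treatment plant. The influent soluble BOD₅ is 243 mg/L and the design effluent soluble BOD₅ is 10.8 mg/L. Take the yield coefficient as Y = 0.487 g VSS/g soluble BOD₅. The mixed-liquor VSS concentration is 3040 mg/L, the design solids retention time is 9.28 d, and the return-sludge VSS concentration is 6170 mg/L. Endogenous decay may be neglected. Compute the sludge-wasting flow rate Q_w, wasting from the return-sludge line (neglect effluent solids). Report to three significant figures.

Q_w ≈ 50.0 m³/d

Biomass mass balance (decay neglected): V·X = Y·Q·(S₀ − S)·θ_c, so V = 0.487 × 2730 × (243 − 10.8) × 9.28 / 3040 = 942.4 m³.
θ_c = V·X/(Q_w·X_r) when wasting from the recycle, so Q_w = V·X/(θ_c·X_r) = 942.4 × 3040 / (9.28 × 6170) = 50.03 m³/d.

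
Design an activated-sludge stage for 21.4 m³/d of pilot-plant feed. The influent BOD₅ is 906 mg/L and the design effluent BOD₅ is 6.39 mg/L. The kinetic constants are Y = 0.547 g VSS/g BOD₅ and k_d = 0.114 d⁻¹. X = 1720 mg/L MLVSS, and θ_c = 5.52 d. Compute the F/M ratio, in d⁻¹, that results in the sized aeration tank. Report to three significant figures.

Steady-state biomass mass balance: V·X·(1 + k_d·θ_c) = Y·Q·(S₀ − S)·θ_c, so V = 0.547 × 21.4 × (906 − 6.39) × 5.52 / [1720 × (1 + 0.114 × 5.52)] = 5.81×10^4 / 2802 = 20.74 m³.
Food-to-microorganism ratio F/M = Q S₀ / (V X) = 21.4 × 906 / (20.74 × 1720) = 0.5434 d⁻¹.

F/M ≈ 0.543 d⁻¹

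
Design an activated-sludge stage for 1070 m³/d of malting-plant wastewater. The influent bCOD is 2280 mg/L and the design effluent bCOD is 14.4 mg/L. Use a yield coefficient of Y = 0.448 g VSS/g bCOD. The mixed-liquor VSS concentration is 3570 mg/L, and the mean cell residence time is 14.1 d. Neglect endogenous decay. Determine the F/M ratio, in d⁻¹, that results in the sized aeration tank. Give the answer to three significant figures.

Biomass mass balance (decay neglected): V·X = Y·Q·(S₀ − S)·θ_c, so V = 0.448 × 1070 × (2280 − 14.4) × 14.1 / 3570 = 4289 m³.
F/M = Q·S₀ / (V·X) = 1070 × 2280 / (4289 × 3570) = 0.1593 g bCOD·(g VSS·d)⁻¹.

F/M ≈ 0.159 d⁻¹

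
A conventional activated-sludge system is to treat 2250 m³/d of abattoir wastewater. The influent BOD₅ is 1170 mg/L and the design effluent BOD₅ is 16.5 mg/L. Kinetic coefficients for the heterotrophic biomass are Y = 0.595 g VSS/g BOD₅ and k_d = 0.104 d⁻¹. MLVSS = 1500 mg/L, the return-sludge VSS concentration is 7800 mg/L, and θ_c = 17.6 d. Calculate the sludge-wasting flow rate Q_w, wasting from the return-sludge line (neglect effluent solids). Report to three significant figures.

From the SRT design equation V = Y Q (S₀−S) θ_c / [X (1 + k_d θ_c)] = 0.595 × 2250 × (1170 − 16.5) × 17.6 / [1500 × (1 + 0.104 × 17.6)] = 2.72×10^7 / 4246 = 6402 m³.
θ_c = V·X/(Q_w·X_r) when wasting from the recycle, so Q_w = V·X/(θ_c·X_r) = 6402 × 1500 / (17.6 × 7800) = 69.95 m³/d.

Q_w ≈ 69.9 m³/d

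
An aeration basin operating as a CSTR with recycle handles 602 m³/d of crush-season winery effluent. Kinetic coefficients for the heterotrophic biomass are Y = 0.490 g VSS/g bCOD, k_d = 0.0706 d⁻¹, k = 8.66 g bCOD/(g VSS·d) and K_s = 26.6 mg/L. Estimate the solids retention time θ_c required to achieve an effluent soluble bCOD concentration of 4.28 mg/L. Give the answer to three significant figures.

At the target effluent, Y k S/(K_s+S) = 0.490×8.66×4.28/30.88 = 0.5881 d⁻¹.
Then 1/θ_c = μ − k_d = 0.5881 − 0.0706 = 0.5175 d⁻¹, giving θ_c = 1.932 d.

θ_c ≈ 1.93 d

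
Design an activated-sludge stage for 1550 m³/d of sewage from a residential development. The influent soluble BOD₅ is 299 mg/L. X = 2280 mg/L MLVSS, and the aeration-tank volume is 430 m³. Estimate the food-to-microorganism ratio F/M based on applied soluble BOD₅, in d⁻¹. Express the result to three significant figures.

Food-to-microorganism ratio F/M = Q S₀ / (V X) = 1550 × 299 / (430.0 × 2280) = 0.4727 d⁻¹.

F/M ≈ 0.473 d⁻¹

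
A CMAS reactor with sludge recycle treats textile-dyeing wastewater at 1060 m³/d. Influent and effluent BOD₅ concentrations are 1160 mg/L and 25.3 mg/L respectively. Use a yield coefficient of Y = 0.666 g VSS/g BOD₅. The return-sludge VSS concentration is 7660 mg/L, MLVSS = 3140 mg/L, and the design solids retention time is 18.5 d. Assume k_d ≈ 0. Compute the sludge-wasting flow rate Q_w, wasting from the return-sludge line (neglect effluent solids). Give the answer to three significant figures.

V·X = Y·Q·ΔS·θ_c gives V = 0.666 × 1060 × (1160 − 25.3) × 18.5 / 3140 = 4720 m³.
Q_w = (V·X)/(θ_c X_r) = 4720 × 3140 / (18.5 × 7660) = 104.6 m³/d.

Q_w ≈ 105 m³/d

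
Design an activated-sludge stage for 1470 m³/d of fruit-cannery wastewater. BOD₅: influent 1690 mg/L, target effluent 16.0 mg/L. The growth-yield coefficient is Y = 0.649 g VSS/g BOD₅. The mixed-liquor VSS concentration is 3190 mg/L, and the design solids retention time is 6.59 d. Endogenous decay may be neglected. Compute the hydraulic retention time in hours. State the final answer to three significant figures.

With k_d = 0 the design equation reduces to V = Y Q (S₀−S) θ_c / X = 0.649 × 1470 × (1690 − 16.0) × 6.59 / 3190 = 3299 m³.
Hydraulic retention time τ = V/Q = 3299 / 1470 = 2.244 d = 53.86 h.

τ ≈ 53.9 h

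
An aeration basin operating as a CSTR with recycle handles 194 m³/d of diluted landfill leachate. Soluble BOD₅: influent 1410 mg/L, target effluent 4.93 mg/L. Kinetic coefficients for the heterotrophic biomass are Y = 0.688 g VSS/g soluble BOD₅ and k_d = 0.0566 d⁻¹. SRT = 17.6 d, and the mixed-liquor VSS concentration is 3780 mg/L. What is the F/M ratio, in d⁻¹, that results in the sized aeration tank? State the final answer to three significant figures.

F/M ≈ 0.165 d⁻¹

From the SRT design equation V = Y Q (S₀−S) θ_c / [X (1 + k_d θ_c)] = 0.688 × 194 × (1410 − 4.93) × 17.6 / [3780 × (1 + 0.0566 × 17.6)] = 3.3×10^6 / 7545 = 437.4 m³.
F/M = applied load / biomass = Q·S₀/(V·X) = 194 × 1410 / (437.4 × 3780) = 0.1654 d⁻¹.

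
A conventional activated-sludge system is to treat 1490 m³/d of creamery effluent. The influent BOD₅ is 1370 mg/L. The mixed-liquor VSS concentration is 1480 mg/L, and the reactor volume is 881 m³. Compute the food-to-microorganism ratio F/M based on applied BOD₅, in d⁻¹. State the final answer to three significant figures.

F/M ≈ 1.57 d⁻¹

Food-to-microorganism ratio F/M = Q S₀ / (V X) = 1490 × 1370 / (881.0 × 1480) = 1.566 d⁻¹.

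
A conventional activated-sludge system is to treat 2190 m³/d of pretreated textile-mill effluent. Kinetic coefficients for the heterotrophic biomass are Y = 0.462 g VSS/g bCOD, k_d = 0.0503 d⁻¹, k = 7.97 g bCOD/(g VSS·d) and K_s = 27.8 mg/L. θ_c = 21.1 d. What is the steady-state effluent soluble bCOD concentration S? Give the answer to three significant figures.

Effluent substrate depends only on kinetics and SRT: S = K_s(1 + k_d θ_c) / [θ_c(Yk − k_d) − 1] = 27.8 × (1 + 0.0503 × 21.1) / [21.1 × (0.462 × 7.97 − 0.0503) − 1] = 57.30 / 75.63 = 0.7577 mg/L.

S ≈ 0.758 mg/L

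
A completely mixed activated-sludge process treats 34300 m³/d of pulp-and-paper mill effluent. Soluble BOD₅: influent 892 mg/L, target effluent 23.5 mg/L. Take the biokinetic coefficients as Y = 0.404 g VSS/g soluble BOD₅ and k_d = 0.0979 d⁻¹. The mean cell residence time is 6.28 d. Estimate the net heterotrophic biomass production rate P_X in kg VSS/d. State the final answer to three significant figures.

P_X ≈ 7450 kg VSS/d

The observed yield is Y_obs = Y/(1 + k_d·θ_c) = 0.404 / (1 + 0.0979 × 6.28) = 0.404 / 1.615 = 0.2502 g VSS per g soluble BOD₅ removed.
Substrate removed = Q·(S₀ − S) = 34300 m³/d × (892 − 23.5) g/m³ = 2.98×10^7 g/d = 29790 kg/d.
So the net sludge growth is P_X = 0.2502 × 29790 = 7453 kg VSS/d.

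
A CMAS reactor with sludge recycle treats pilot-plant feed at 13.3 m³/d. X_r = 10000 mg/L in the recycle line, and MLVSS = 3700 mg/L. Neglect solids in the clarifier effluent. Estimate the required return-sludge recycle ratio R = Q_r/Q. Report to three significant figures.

R ≈ 0.587

Solids balance on the clarifier gives (1+R)X = R·X_r, so R = X/(X_r − X) = 3700 / (10000 − 3700) = 0.5873.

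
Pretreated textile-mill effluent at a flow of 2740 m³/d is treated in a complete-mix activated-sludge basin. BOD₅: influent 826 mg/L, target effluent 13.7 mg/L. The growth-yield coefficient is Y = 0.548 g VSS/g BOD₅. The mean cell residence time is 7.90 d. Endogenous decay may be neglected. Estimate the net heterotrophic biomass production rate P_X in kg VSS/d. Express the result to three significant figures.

With endogenous decay neglected, the observed yield equals the true yield: Y_obs = Y = 0.548 g VSS/g BOD₅.
Q·(S₀ − S) = 2740 × (826 − 13.7) × 10⁻³ = 2226 kg/d removed.
Net biomass production P_X = Y_obs × Q·(S₀ − S) = 0.5480 × 2226 = 1220 kg VSS/d.

P_X ≈ 1220 kg VSS/d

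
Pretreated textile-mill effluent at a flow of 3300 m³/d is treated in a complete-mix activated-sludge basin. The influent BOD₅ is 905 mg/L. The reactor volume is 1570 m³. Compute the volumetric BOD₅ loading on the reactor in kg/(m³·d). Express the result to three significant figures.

Applied BOD₅ load per unit volume = Q·S₀/V = (3300 × 905/1000)/1570 = 1.902 kg BOD₅·m⁻³·d⁻¹.

L_v ≈ 1.90 kg BOD₅/(m³·d)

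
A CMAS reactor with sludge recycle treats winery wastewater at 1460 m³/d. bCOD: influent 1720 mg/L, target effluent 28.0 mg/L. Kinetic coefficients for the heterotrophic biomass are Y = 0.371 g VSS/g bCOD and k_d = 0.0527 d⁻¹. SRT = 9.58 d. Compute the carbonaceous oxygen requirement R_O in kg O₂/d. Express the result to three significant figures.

Observed yield with endogenous decay: Y_obs = Y / (1 + k_d·θ_c) = 0.371 / (1 + 0.0527 × 9.58) = 0.371 / 1.505 = 0.2465 g VSS/g bCOD.
Substrate removed = Q·(S₀ − S) = 1460 m³/d × (1720 − 28.0) g/m³ = 2.47×10^6 g/d = 2470 kg/d.
P_X = Y_obs·Q·(S₀ − S) = 0.2465 × 2470 = 609.0 kg VSS/d.
Carbonaceous O₂ demand = substrate oxidised − cell-mass equivalent = 2470 − 1.42 × 609.0 = 1606 kg O₂/d.

R_O ≈ 1610 kg O₂/d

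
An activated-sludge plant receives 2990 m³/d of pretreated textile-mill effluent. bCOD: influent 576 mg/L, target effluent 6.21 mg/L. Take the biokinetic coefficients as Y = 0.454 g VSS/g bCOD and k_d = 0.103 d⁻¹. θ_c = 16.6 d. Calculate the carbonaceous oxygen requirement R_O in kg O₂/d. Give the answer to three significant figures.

R_O ≈ 1300 kg O₂/d

The observed yield is Y_obs = Y/(1 + k_d·θ_c) = 0.454 / (1 + 0.103 × 16.6) = 0.454 / 2.710 = 0.1675 g VSS per g bCOD removed.
Q·(S₀ − S) = 2990 × (576 − 6.21) × 10⁻³ = 1704 kg/d removed.
Net sludge production P_X = 0.1675 × 1704 = 285.4 kg VSS/d.
R_O = Q·(S₀ − S) − 1.42·P_X = 1704 − 1.42 × 285.4 = 1298 kg O₂/d.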